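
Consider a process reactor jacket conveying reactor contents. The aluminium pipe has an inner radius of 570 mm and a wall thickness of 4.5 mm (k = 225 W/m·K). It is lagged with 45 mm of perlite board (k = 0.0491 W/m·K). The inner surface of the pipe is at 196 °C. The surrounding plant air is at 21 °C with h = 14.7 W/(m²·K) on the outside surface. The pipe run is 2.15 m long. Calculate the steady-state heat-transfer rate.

For a radial system each layer contributes R = ln(r_out/r_in)/(2πkL); films add R = 1/(hA).
R_aluminium pipe wall = ln(574.5/570)/(2π×225×2.15) = 2.587×10^-6 K/W
R_perlite board = ln(619.5/574.5)/(2π×0.0491×2.15) = 0.1137 K/W
R_outer film = 1/(h_o·2πr_oL) = 1/(14.7×2π×0.6195×2.15) = 0.008129 K/W
R_total = 0.1218 K/W
Q = ΔT/R_total = 175/0.1218

Q ≈ 1440 W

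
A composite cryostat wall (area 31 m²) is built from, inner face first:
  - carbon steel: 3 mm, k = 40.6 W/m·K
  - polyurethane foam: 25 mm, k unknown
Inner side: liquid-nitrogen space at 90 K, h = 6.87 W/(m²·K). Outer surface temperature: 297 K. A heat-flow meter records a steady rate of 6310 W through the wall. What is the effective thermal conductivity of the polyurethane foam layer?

Series thermal resistances:
R_inner film = 1/(h_i·A) = 1/(6.87×31) = 0.004695 K/W
R_carbon steel = L/(kA) = 0.003/(40.6×31) = 2.384×10^-6 K/W
Sum of known resistances R_other = 0.004698 K/W
Total R = ΔT/Q = 207/6310 = 0.03281 K/W
R_polyurethane foam = R_total − R_other = 0.02811 K/W
k = L/(R·A) = 0.025/(0.02811×31)

k ≈ 0.0287 W/(m·K)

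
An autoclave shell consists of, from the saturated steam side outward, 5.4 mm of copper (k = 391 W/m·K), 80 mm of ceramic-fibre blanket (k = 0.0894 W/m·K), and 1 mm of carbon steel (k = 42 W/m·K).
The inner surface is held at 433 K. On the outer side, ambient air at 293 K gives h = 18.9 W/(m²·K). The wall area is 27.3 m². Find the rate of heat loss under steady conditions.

Series thermal resistances:
R_copper = L/(kA) = 0.0054/(391×27.3) = 5.059×10^-7 K/W
R_ceramic-fibre blanket = L/(kA) = 0.08/(0.0894×27.3) = 0.03278 K/W
R_carbon steel = L/(kA) = 0.001/(42×27.3) = 8.721×10^-7 K/W
R_outer film = 1/(h_o·A) = 1/(18.9×27.3) = 0.001938 K/W
R_total = 0.03472 K/W
Q = ΔT / R_total = 140 / 0.03472

Q ≈ 4030 W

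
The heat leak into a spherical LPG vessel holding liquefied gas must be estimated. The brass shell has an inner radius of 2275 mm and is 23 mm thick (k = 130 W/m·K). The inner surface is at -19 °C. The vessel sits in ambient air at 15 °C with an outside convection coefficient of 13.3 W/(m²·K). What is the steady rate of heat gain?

Each spherical layer contributes R = (1/r_i − 1/r_o)/(4πk):
R_brass shell = (1/2.275 − 1/2.298)/(4π×130) = 2.693×10^-6 K/W
R_outer film = 1/(h·4πr_o²) = 1/(13.3×4π×2.298²) = 0.001133 K/W
R_total = 0.001136 K/W
Q = ΔT/R_total = 34/0.001136

Q ≈ 29900 W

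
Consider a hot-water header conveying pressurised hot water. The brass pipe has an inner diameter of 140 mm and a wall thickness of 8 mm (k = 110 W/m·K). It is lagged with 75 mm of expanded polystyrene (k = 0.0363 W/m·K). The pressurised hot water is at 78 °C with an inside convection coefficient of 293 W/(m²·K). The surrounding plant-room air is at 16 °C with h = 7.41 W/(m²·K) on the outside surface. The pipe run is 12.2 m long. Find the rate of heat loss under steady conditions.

Q ≈ 244 W

Cylindrical conduction, so R = ln(r₂/r₁)/(2πkL) per layer, in series:
R_inner film = 1/(h_i·2πr₁L) = 1/(293×2π×0.07×12.2) = 6.361×10^-4 K/W
R_brass pipe wall = ln(78/70)/(2π×110×12.2) = 1.283×10^-5 K/W
R_expanded polystyrene = ln(153/78)/(2π×0.0363×12.2) = 0.2421 K/W
R_outer film = 1/(h_o·2πr_oL) = 1/(7.41×2π×0.153×12.2) = 0.01151 K/W
R_total = 0.2543 K/W
Q = ΔT/R_total = 62/0.2543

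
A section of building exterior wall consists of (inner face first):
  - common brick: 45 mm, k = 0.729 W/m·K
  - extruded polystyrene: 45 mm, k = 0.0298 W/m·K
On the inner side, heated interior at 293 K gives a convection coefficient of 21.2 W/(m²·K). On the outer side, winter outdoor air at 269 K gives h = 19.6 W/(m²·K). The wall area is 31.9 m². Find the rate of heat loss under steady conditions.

Q ≈ 458 W

Treating each layer as a thermal resistance in series:
R_inner film = 1/(h_i·A) = 1/(21.2×31.9) = 0.001479 K/W
R_common brick = L/(kA) = 0.045/(0.729×31.9) = 0.001935 K/W
R_extruded polystyrene = L/(kA) = 0.045/(0.0298×31.9) = 0.04734 K/W
R_outer film = 1/(h_o·A) = 1/(19.6×31.9) = 0.001599 K/W
R_total = 0.05235 K/W
Q = ΔT / R_total = 24 / 0.05235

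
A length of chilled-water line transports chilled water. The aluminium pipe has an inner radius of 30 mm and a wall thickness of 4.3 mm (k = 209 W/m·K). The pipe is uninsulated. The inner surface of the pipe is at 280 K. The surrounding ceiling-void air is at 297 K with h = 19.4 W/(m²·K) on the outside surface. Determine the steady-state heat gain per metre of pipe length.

For a radial system each layer contributes R = ln(r_out/r_in)/(2πkL); films add R = 1/(hA).
R_aluminium pipe wall = ln(34.3/30)/(2π×209×1) = 1.02×10^-4 K/W
R_outer film = 1/(h_o·2πr_oL) = 1/(19.4×2π×0.0343×1) = 0.2392 K/W
R_total = 0.2393 K/W
Q = ΔT/R_total = 17/0.2393

q′ ≈ 71 W/m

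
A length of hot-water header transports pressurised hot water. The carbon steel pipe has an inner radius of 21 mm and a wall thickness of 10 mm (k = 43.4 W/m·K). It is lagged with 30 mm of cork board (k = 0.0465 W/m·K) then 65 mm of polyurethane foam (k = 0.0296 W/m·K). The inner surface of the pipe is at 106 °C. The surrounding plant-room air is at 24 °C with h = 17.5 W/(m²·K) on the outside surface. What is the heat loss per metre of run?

Per-layer cylindrical resistances, series-summed:
R_carbon steel pipe wall = ln(31/21)/(2π×43.4×1) = 0.001428 K/W
R_cork board = ln(61/31)/(2π×0.0465×1) = 2.317 K/W
R_polyurethane foam = ln(126/61)/(2π×0.0296×1) = 3.9 K/W
R_outer film = 1/(h_o·2πr_oL) = 1/(17.5×2π×0.126×1) = 0.07218 K/W
R_total = 6.291 K/W
Q = ΔT/R_total = 82/6.291

q′ ≈ 13 W/m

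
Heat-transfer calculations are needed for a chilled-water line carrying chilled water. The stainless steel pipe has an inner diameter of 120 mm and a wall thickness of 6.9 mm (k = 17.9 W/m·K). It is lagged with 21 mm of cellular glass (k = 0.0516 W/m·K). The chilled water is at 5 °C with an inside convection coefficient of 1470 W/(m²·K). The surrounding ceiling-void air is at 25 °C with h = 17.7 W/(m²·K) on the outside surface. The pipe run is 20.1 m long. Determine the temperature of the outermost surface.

T ≈ 22.8 °C

Radial resistances (cylindrical: R_cond = ln(r_o/r_i)/(2πkL), R_conv = 1/(h·2πrL)):
R_inner film = 1/(h_i·2πr₁L) = 1/(1470×2π×0.06×20.1) = 8.978×10^-5 K/W
R_stainless steel pipe wall = ln(66.9/60)/(2π×17.9×20.1) = 4.815×10^-5 K/W
R_cellular glass = ln(87.9/66.9)/(2π×0.0516×20.1) = 0.04189 K/W
R_outer film = 1/(h_o·2πr_oL) = 1/(17.7×2π×0.0879×20.1) = 0.005089 K/W
R_total = 0.04712 K/W
Q = ΔT/R_total = 20/0.04712
Q = 424 W
T_interface = T_inner + Q·ΣR(inner→interface) = 5 + 424×0.04203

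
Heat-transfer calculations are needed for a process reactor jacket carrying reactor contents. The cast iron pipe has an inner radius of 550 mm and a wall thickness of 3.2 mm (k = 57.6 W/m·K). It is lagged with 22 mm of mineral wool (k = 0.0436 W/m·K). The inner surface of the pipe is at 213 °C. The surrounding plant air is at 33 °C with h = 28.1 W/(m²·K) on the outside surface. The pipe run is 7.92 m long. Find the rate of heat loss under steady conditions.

Q ≈ 9370 W

Cylindrical conduction, so R = ln(r₂/r₁)/(2πkL) per layer, in series:
R_cast iron pipe wall = ln(553.2/550)/(2π×57.6×7.92) = 2.024×10^-6 K/W
R_mineral wool = ln(575.2/553.2)/(2π×0.0436×7.92) = 0.01797 K/W
R_outer film = 1/(h_o·2πr_oL) = 1/(28.1×2π×0.5752×7.92) = 0.001243 K/W
R_total = 0.01922 K/W
Q = ΔT/R_total = 180/0.01922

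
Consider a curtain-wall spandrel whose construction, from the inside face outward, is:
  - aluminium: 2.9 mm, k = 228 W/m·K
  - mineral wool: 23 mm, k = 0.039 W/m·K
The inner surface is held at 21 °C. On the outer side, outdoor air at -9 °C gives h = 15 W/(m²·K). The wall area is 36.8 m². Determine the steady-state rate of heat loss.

Q ≈ 1680 W

Using the resistance-network approach (series):
R_aluminium = L/(kA) = 0.0029/(228×36.8) = 3.456×10^-7 K/W
R_mineral wool = L/(kA) = 0.023/(0.039×36.8) = 0.01603 K/W
R_outer film = 1/(h_o·A) = 1/(15×36.8) = 0.001812 K/W
R_total = 0.01784 K/W
Q = ΔT / R_total = 30 / 0.01784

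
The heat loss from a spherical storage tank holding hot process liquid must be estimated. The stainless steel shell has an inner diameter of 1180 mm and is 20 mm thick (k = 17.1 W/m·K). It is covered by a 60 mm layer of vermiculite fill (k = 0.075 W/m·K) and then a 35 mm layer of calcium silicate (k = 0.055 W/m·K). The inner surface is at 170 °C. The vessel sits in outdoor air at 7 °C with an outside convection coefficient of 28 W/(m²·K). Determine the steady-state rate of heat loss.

Each spherical layer contributes R = (1/r_i − 1/r_o)/(4πk):
R_stainless steel shell = (1/0.59 − 1/0.61)/(4π×17.1) = 2.586×10^-4 K/W
R_vermiculite fill = (1/0.61 − 1/0.67)/(4π×0.075) = 0.1558 K/W
R_calcium silicate = (1/0.67 − 1/0.705)/(4π×0.055) = 0.1072 K/W
R_outer film = 1/(h·4πr_o²) = 1/(28×4π×0.705²) = 0.005718 K/W
R_total = 0.269 K/W
Q = ΔT/R_total = 163/0.269

Q ≈ 606 W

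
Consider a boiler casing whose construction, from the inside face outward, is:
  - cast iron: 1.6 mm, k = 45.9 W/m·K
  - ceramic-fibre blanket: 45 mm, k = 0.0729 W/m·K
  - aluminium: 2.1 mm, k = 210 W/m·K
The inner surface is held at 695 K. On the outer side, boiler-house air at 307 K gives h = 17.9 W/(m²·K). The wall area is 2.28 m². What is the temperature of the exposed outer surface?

T ≈ 339 K

Thermal resistances in series:
R_cast iron = L/(kA) = 0.0016/(45.9×2.28) = 1.529×10^-5 K/W
R_ceramic-fibre blanket = L/(kA) = 0.045/(0.0729×2.28) = 0.2707 K/W
R_aluminium = L/(kA) = 0.0021/(210×2.28) = 4.386×10^-6 K/W
R_outer film = 1/(h_o·A) = 1/(17.9×2.28) = 0.0245 K/W
R_total = 0.2953 K/W;  Q = ΔT/R_total = 388/0.2953 = 1314 W
T_interface = T_inner − Q·ΣR(inner→interface) = 695 − 1310×0.2708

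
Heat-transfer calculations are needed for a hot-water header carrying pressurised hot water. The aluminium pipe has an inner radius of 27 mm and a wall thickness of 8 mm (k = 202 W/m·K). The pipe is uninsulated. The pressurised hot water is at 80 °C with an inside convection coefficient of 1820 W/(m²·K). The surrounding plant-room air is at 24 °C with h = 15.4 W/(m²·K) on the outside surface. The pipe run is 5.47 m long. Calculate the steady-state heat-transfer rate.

Per-layer cylindrical resistances, series-summed:
R_inner film = 1/(h_i·2πr₁L) = 1/(1820×2π×0.027×5.47) = 5.921×10^-4 K/W
R_aluminium pipe wall = ln(35/27)/(2π×202×5.47) = 3.738×10^-5 K/W
R_outer film = 1/(h_o·2πr_oL) = 1/(15.4×2π×0.035×5.47) = 0.05398 K/W
R_total = 0.05461 K/W
Q = ΔT/R_total = 56/0.05461

Q ≈ 1030 W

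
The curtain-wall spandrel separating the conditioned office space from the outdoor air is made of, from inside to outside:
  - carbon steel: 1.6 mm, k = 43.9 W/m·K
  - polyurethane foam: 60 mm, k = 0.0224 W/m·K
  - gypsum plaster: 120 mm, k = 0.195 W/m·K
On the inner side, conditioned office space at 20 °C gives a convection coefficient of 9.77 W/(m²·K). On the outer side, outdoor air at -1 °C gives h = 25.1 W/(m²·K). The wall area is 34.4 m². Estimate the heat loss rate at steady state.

Q ≈ 210 W

Using the resistance-network approach (series):
R_inner film = 1/(h_i·A) = 1/(9.77×34.4) = 0.002975 K/W
R_carbon steel = L/(kA) = 0.0016/(43.9×34.4) = 1.059×10^-6 K/W
R_polyurethane foam = L/(kA) = 0.06/(0.0224×34.4) = 0.07787 K/W
R_gypsum plaster = L/(kA) = 0.12/(0.195×34.4) = 0.01789 K/W
R_outer film = 1/(h_o·A) = 1/(25.1×34.4) = 0.001158 K/W
R_total = 0.09989 K/W
Q = ΔT / R_total = 21 / 0.09989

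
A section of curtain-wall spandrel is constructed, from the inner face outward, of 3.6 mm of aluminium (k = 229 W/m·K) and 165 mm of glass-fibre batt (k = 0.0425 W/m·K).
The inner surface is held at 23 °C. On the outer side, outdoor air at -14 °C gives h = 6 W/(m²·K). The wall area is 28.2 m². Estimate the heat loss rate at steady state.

Treating each layer as a thermal resistance in series:
R_aluminium = L/(kA) = 0.0036/(229×28.2) = 5.575×10^-7 K/W
R_glass-fibre batt = L/(kA) = 0.165/(0.0425×28.2) = 0.1377 K/W
R_outer film = 1/(h_o·A) = 1/(6×28.2) = 0.00591 K/W
R_total = 0.1436 K/W
Q = ΔT / R_total = 37 / 0.1436

Q ≈ 258 W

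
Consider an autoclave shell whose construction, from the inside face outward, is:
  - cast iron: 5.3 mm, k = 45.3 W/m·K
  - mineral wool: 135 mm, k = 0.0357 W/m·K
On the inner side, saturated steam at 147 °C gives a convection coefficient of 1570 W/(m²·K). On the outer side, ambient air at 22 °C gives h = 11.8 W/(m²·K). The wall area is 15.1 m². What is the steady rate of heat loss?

Series thermal resistances:
R_inner film = 1/(h_i·A) = 1/(1570×15.1) = 4.218×10^-5 K/W
R_cast iron = L/(kA) = 0.0053/(45.3×15.1) = 7.748×10^-6 K/W
R_mineral wool = L/(kA) = 0.135/(0.0357×15.1) = 0.2504 K/W
R_outer film = 1/(h_o·A) = 1/(11.8×15.1) = 0.005612 K/W
R_total = 0.2561 K/W
Q = ΔT / R_total = 125 / 0.2561

Q ≈ 488 W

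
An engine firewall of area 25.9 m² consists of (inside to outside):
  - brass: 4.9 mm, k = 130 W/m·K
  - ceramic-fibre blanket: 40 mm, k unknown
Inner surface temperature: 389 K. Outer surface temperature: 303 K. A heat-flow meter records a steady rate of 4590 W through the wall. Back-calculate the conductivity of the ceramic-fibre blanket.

k ≈ 0.0824 W/(m·K)

Model the wall as resistances in series:
R_brass = L/(kA) = 0.0049/(130×25.9) = 1.455×10^-6 K/W
Sum of known resistances R_other = 1.455×10^-6 K/W
Total R = ΔT/Q = 86/4590 = 0.01874 K/W
R_ceramic-fibre blanket = R_total − R_other = 0.01873 K/W
k = L/(R·A) = 0.04/(0.01873×25.9)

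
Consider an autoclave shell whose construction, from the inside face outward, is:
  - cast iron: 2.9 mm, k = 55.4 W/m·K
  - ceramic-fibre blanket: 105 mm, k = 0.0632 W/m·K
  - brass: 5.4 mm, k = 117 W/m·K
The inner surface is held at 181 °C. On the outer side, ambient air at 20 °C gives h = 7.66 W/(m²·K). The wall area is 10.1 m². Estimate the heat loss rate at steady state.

Q ≈ 907 W

Thermal resistances in series:
R_cast iron = L/(kA) = 0.0029/(55.4×10.1) = 5.183×10^-6 K/W
R_ceramic-fibre blanket = L/(kA) = 0.105/(0.0632×10.1) = 0.1645 K/W
R_brass = L/(kA) = 0.0054/(117×10.1) = 4.57×10^-6 K/W
R_outer film = 1/(h_o·A) = 1/(7.66×10.1) = 0.01293 K/W
R_total = 0.1774 K/W
Q = ΔT / R_total = 161 / 0.1774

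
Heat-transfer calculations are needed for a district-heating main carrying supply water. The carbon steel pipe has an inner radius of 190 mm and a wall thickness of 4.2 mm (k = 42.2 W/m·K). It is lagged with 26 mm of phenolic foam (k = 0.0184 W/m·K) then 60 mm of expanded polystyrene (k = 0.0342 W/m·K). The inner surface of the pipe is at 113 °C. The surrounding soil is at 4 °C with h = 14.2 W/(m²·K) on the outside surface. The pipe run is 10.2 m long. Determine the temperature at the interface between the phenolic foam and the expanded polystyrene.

Radial resistances (cylindrical: R_cond = ln(r_o/r_i)/(2πkL), R_conv = 1/(h·2πrL)):
R_carbon steel pipe wall = ln(194.2/190)/(2π×42.2×10.2) = 8.084×10^-6 K/W
R_phenolic foam = ln(220.2/194.2)/(2π×0.0184×10.2) = 0.1066 K/W
R_expanded polystyrene = ln(280.2/220.2)/(2π×0.0342×10.2) = 0.1099 K/W
R_outer film = 1/(h_o·2πr_oL) = 1/(14.2×2π×0.2802×10.2) = 0.003922 K/W
R_total = 0.2204 K/W
Q = ΔT/R_total = 109/0.2204
Q = 495 W
T_interface = T_inner − Q·ΣR(inner→interface) = 113 − 495×0.1066

T ≈ 60.3 °C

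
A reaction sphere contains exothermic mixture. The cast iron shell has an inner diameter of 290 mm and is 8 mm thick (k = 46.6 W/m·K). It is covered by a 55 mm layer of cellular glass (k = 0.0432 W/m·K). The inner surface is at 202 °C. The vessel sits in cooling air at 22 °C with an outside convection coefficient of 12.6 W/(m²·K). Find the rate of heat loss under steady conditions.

Q ≈ 54.1 W

Each spherical layer contributes R = (1/r_i − 1/r_o)/(4πk):
R_cast iron shell = (1/0.145 − 1/0.153)/(4π×46.6) = 6.158×10^-4 K/W
R_cellular glass = (1/0.153 − 1/0.208)/(4π×0.0432) = 3.184 K/W
R_outer film = 1/(h·4πr_o²) = 1/(12.6×4π×0.208²) = 0.146 K/W
R_total = 3.33 K/W
Q = ΔT/R_total = 180/3.33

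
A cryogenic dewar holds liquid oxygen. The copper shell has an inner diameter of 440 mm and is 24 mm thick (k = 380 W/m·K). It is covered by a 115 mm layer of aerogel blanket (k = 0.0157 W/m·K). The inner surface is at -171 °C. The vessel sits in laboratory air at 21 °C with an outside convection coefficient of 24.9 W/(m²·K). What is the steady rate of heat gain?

Radial (spherical) resistances in series:
R_copper shell = (1/0.22 − 1/0.244)/(4π×380) = 9.363×10^-5 K/W
R_aerogel blanket = (1/0.244 − 1/0.359)/(4π×0.0157) = 6.654 K/W
R_outer film = 1/(h·4πr_o²) = 1/(24.9×4π×0.359²) = 0.0248 K/W
R_total = 6.679 K/W
Q = ΔT/R_total = 192/6.679

Q ≈ 28.7 W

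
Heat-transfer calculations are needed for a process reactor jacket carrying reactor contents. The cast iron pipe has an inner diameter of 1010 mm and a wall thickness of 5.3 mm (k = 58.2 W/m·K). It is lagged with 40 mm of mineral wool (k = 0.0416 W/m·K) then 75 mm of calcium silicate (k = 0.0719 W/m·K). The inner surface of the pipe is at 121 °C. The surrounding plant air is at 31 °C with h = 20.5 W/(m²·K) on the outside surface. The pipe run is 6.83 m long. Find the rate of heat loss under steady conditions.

Treating each annulus and film as a series resistance:
R_cast iron pipe wall = ln(510.3/505)/(2π×58.2×6.83) = 4.18×10^-6 K/W
R_mineral wool = ln(550.3/510.3)/(2π×0.0416×6.83) = 0.04227 K/W
R_calcium silicate = ln(625.3/550.3)/(2π×0.0719×6.83) = 0.04141 K/W
R_outer film = 1/(h_o·2πr_oL) = 1/(20.5×2π×0.6253×6.83) = 0.001818 K/W
R_total = 0.0855 K/W
Q = ΔT/R_total = 90/0.0855

Q ≈ 1050 W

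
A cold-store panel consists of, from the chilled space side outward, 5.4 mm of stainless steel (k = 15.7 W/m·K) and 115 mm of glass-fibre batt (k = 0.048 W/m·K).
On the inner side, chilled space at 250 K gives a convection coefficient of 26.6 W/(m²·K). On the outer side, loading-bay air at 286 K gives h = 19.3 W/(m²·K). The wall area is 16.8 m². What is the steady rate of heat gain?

Model the wall as resistances in series:
R_inner film = 1/(h_i·A) = 1/(26.6×16.8) = 0.002238 K/W
R_stainless steel = L/(kA) = 0.0054/(15.7×16.8) = 2.047×10^-5 K/W
R_glass-fibre batt = L/(kA) = 0.115/(0.048×16.8) = 0.1426 K/W
R_outer film = 1/(h_o·A) = 1/(19.3×16.8) = 0.003084 K/W
R_total = 0.148 K/W
Q = ΔT / R_total = 36 / 0.148

Q ≈ 243 W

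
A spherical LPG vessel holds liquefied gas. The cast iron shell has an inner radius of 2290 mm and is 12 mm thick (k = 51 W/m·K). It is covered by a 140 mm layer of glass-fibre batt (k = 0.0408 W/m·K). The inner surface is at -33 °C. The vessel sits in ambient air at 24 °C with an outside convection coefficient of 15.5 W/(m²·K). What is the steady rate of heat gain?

Each spherical layer contributes R = (1/r_i − 1/r_o)/(4πk):
R_cast iron shell = (1/2.29 − 1/2.302)/(4π×51) = 3.552×10^-6 K/W
R_glass-fibre batt = (1/2.302 − 1/2.442)/(4π×0.0408) = 0.04857 K/W
R_outer film = 1/(h·4πr_o²) = 1/(15.5×4π×2.442²) = 8.609×10^-4 K/W
R_total = 0.04944 K/W
Q = ΔT/R_total = 57/0.04944

Q ≈ 1150 W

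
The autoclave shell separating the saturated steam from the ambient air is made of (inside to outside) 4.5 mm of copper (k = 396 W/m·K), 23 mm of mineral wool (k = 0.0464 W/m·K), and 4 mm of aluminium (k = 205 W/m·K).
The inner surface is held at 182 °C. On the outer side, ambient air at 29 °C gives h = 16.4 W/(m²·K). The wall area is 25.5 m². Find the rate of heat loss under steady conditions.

Model the wall as resistances in series:
R_copper = L/(kA) = 0.0045/(396×25.5) = 4.456×10^-7 K/W
R_mineral wool = L/(kA) = 0.023/(0.0464×25.5) = 0.01944 K/W
R_aluminium = L/(kA) = 0.004/(205×25.5) = 7.652×10^-7 K/W
R_outer film = 1/(h_o·A) = 1/(16.4×25.5) = 0.002391 K/W
R_total = 0.02183 K/W
Q = ΔT / R_total = 153 / 0.02183

Q ≈ 7010 W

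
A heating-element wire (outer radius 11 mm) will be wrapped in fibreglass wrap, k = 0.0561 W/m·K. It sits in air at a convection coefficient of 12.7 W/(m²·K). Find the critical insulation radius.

For a cylinder r_cr = k/h = 0.0561/12.7
r_cr = 4.42 mm; since the bare radius (11 mm) is above r_cr, any added insulation will reduce heat loss.

r_cr ≈ 4.42 mm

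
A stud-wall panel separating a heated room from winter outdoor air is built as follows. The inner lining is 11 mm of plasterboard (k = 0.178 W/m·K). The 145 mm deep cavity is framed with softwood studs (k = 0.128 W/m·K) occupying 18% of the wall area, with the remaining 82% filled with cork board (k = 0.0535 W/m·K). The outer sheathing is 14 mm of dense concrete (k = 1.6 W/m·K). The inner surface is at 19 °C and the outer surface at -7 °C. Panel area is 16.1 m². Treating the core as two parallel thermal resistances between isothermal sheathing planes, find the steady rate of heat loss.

Q ≈ 187 W

Sheathing layers in series; stud and cavity paths in parallel between them.
R_inner = 0.011/(0.178×16.1) = 0.003838 K/W
R_stud  = 0.145/(0.128×0.18×16.1) = 0.3909 K/W
R_cav   = 0.145/(0.0535×0.82×16.1) = 0.2053 K/W
1/R_core = 1/R_stud + 1/R_cav → R_core = 0.1346 K/W
R_outer = 0.014/(1.6×16.1) = 5.435×10^-4 K/W
R_total = 0.139 K/W
Q = ΔT/R_total = 26/0.139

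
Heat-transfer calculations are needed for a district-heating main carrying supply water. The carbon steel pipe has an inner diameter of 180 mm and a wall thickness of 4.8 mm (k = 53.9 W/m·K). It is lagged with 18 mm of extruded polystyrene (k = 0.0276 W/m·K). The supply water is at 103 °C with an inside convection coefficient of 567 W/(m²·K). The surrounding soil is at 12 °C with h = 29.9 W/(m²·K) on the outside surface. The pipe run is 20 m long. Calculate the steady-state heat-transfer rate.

Q ≈ 1730 W

Cylindrical conduction, so R = ln(r₂/r₁)/(2πkL) per layer, in series:
R_inner film = 1/(h_i·2πr₁L) = 1/(567×2π×0.09×20) = 1.559×10^-4 K/W
R_carbon steel pipe wall = ln(94.8/90)/(2π×53.9×20) = 7.671×10^-6 K/W
R_extruded polystyrene = ln(112.8/94.8)/(2π×0.0276×20) = 0.05012 K/W
R_outer film = 1/(h_o·2πr_oL) = 1/(29.9×2π×0.1128×20) = 0.002359 K/W
R_total = 0.05265 K/W
Q = ΔT/R_total = 91/0.05265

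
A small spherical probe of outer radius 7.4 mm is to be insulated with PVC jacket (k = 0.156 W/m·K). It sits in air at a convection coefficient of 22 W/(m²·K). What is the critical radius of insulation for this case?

r_cr ≈ 14.2 mm

For a sphere r_cr = 2k/h = 2×0.156/22
r_cr = 14.2 mm; since the bare radius (7.4 mm) is below r_cr, adding a thin layer of insulation will *increase* heat loss.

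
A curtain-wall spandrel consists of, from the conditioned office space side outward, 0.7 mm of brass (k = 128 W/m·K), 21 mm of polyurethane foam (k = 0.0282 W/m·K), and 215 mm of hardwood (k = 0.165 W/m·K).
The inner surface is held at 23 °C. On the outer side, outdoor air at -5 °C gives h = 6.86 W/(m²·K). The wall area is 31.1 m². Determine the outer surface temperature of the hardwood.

Model the wall as resistances in series:
R_brass = L/(kA) = 0.0007/(128×31.1) = 1.758×10^-7 K/W
R_polyurethane foam = L/(kA) = 0.021/(0.0282×31.1) = 0.02394 K/W
R_hardwood = L/(kA) = 0.215/(0.165×31.1) = 0.0419 K/W
R_outer film = 1/(h_o·A) = 1/(6.86×31.1) = 0.004687 K/W
R_total = 0.07053 K/W;  Q = ΔT/R_total = 28/0.07053 = 397 W
T_interface = T_inner − Q·ΣR(inner→interface) = 23 − 397×0.06584

T ≈ -3.14 °C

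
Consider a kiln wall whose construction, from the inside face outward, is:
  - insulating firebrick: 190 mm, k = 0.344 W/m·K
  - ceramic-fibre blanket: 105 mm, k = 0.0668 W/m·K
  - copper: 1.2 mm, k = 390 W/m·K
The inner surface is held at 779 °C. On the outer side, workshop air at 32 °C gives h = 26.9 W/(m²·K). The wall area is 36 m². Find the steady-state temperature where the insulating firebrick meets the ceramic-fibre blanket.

T ≈ 588 °C

Model the wall as resistances in series:
R_insulating firebrick = L/(kA) = 0.19/(0.344×36) = 0.01534 K/W
R_ceramic-fibre blanket = L/(kA) = 0.105/(0.0668×36) = 0.04366 K/W
R_copper = L/(kA) = 0.0012/(390×36) = 8.547×10^-8 K/W
R_outer film = 1/(h_o·A) = 1/(26.9×36) = 0.001033 K/W
R_total = 0.06004 K/W;  Q = ΔT/R_total = 747/0.06004 = 12440 W
T_interface = T_inner − Q·ΣR(inner→interface) = 779 − 12400×0.01534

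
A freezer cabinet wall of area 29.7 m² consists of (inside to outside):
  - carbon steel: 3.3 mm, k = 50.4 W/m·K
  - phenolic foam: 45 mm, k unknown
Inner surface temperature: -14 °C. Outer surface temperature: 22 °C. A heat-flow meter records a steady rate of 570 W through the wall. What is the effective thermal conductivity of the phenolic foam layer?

k ≈ 0.024 W/(m·K)

Model the wall as resistances in series:
R_carbon steel = L/(kA) = 0.0033/(50.4×29.7) = 2.205×10^-6 K/W
Sum of known resistances R_other = 2.205×10^-6 K/W
Total R = ΔT/Q = 36/570 = 0.06316 K/W
R_phenolic foam = R_total − R_other = 0.06316 K/W
k = L/(R·A) = 0.045/(0.06316×29.7)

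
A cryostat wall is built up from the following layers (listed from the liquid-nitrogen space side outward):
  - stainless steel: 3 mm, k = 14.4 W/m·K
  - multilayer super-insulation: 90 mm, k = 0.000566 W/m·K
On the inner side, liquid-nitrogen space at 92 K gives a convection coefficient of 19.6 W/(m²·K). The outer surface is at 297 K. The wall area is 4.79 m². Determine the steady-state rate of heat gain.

Q ≈ 6.17 W

Thermal resistances in series:
R_inner film = 1/(h_i·A) = 1/(19.6×4.79) = 0.01065 K/W
R_stainless steel = L/(kA) = 0.003/(14.4×4.79) = 4.349×10^-5 K/W
R_multilayer super-insulation = L/(kA) = 0.09/(0.000566×4.79) = 33.2 K/W
R_total = 33.21 K/W
Q = ΔT / R_total = 205 / 33.21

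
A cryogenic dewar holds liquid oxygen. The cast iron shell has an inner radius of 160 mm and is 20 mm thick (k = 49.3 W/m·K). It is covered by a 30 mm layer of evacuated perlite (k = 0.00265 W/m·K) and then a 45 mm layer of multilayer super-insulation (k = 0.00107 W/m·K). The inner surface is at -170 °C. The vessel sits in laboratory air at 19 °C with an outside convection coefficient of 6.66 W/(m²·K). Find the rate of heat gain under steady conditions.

Radial (spherical) resistances in series:
R_cast iron shell = (1/0.16 − 1/0.18)/(4π×49.3) = 0.001121 K/W
R_evacuated perlite = (1/0.18 − 1/0.21)/(4π×0.00265) = 23.83 K/W
R_multilayer super-insulation = (1/0.21 − 1/0.255)/(4π×0.00107) = 62.5 K/W
R_outer film = 1/(h·4πr_o²) = 1/(6.66×4π×0.255²) = 0.1838 K/W
R_total = 86.51 K/W
Q = ΔT/R_total = 189/86.51

Q ≈ 2.18 W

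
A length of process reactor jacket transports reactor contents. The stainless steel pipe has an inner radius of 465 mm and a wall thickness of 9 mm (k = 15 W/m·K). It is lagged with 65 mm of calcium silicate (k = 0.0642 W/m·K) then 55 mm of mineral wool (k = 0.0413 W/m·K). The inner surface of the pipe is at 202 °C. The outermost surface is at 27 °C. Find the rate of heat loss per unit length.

For a radial system each layer contributes R = ln(r_out/r_in)/(2πkL); films add R = 1/(hA).
R_stainless steel pipe wall = ln(474/465)/(2π×15×1) = 2.034×10^-4 K/W
R_calcium silicate = ln(539/474)/(2π×0.0642×1) = 0.3186 K/W
R_mineral wool = ln(594/539)/(2π×0.0413×1) = 0.3744 K/W
R_total = 0.6932 K/W
Q = ΔT/R_total = 175/0.6932

q′ ≈ 252 W/m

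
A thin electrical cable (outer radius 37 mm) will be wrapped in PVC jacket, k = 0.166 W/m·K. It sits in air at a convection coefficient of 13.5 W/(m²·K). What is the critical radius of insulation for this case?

For a cylinder r_cr = k/h = 0.166/13.5
r_cr = 12.3 mm; since the bare radius (37 mm) is above r_cr, any added insulation will reduce heat loss.

r_cr ≈ 12.3 mm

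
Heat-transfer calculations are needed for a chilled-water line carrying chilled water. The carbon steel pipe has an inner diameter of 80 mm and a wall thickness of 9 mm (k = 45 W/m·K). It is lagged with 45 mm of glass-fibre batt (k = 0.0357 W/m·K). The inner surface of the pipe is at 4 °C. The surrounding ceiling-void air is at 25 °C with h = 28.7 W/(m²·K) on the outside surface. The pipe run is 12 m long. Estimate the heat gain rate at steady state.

Q ≈ 85 W

For a radial system each layer contributes R = ln(r_out/r_in)/(2πkL); films add R = 1/(hA).
R_carbon steel pipe wall = ln(49/40)/(2π×45×12) = 5.981×10^-5 K/W
R_glass-fibre batt = ln(94/49)/(2π×0.0357×12) = 0.242 K/W
R_outer film = 1/(h_o·2πr_oL) = 1/(28.7×2π×0.094×12) = 0.004916 K/W
R_total = 0.247 K/W
Q = ΔT/R_total = 21/0.247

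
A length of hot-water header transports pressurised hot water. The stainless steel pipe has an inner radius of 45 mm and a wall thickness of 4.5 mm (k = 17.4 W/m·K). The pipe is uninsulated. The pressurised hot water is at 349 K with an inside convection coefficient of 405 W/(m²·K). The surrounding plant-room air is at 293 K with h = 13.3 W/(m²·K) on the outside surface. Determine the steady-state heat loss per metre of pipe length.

For a radial system each layer contributes R = ln(r_out/r_in)/(2πkL); films add R = 1/(hA).
R_inner film = 1/(h_i·2πr₁L) = 1/(405×2π×0.045×1) = 0.008733 K/W
R_stainless steel pipe wall = ln(49.5/45)/(2π×17.4×1) = 8.718×10^-4 K/W
R_outer film = 1/(h_o·2πr_oL) = 1/(13.3×2π×0.0495×1) = 0.2417 K/W
R_total = 0.2514 K/W
Q = ΔT/R_total = 56/0.2514

q′ ≈ 223 W/m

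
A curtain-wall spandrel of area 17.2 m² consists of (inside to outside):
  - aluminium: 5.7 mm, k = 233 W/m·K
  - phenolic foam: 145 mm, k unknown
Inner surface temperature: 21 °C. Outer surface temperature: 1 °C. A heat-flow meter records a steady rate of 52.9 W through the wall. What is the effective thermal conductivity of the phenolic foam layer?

k ≈ 0.0223 W/(m·K)

Thermal resistances in series:
R_aluminium = L/(kA) = 0.0057/(233×17.2) = 1.422×10^-6 K/W
Sum of known resistances R_other = 1.422×10^-6 K/W
Total R = ΔT/Q = 20/52.9 = 0.3781 K/W
R_phenolic foam = R_total − R_other = 0.3781 K/W
k = L/(R·A) = 0.145/(0.3781×17.2)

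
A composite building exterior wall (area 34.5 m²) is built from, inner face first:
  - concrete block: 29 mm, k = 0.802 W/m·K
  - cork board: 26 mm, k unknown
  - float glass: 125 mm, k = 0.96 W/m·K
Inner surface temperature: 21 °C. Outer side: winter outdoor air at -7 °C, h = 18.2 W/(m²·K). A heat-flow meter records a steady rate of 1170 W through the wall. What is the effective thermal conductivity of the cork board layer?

k ≈ 0.043 W/(m·K)

Thermal resistances in series:
R_concrete block = L/(kA) = 0.029/(0.802×34.5) = 0.001048 K/W
R_float glass = L/(kA) = 0.125/(0.96×34.5) = 0.003774 K/W
R_outer film = 1/(h_o·A) = 1/(18.2×34.5) = 0.001593 K/W
Sum of known resistances R_other = 0.006415 K/W
Total R = ΔT/Q = 28/1170 = 0.02393 K/W
R_cork board = R_total − R_other = 0.01752 K/W
k = L/(R·A) = 0.026/(0.01752×34.5)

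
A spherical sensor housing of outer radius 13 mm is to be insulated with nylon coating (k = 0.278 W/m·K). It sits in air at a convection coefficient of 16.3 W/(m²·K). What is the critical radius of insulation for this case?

r_cr ≈ 34.1 mm

For a sphere r_cr = 2k/h = 2×0.278/16.3
r_cr = 34.1 mm; since the bare radius (13 mm) is below r_cr, adding a thin layer of insulation will *increase* heat loss.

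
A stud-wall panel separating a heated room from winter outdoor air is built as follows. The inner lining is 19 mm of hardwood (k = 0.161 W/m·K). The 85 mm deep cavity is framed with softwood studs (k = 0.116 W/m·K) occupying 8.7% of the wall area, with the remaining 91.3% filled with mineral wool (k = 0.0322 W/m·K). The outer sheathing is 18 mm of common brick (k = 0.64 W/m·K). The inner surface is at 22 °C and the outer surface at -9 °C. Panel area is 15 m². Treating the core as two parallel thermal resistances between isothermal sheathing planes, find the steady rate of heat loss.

Sheathing layers in series; stud and cavity paths in parallel between them.
R_inner = 0.019/(0.161×15) = 0.007867 K/W
R_stud  = 0.085/(0.116×0.087×15) = 0.5615 K/W
R_cav   = 0.085/(0.0322×0.913×15) = 0.1928 K/W
1/R_core = 1/R_stud + 1/R_cav → R_core = 0.1435 K/W
R_outer = 0.018/(0.64×15) = 0.001875 K/W
R_total = 0.1532 K/W
Q = ΔT/R_total = 31/0.1532

Q ≈ 202 W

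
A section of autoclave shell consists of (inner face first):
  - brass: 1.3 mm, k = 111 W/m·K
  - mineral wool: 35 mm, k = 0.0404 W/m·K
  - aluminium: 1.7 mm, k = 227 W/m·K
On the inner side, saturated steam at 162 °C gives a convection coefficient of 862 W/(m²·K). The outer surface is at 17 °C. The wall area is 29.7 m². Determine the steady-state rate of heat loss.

Thermal resistances in series:
R_inner film = 1/(h_i·A) = 1/(862×29.7) = 3.906×10^-5 K/W
R_brass = L/(kA) = 0.0013/(111×29.7) = 3.943×10^-7 K/W
R_mineral wool = L/(kA) = 0.035/(0.0404×29.7) = 0.02917 K/W
R_aluminium = L/(kA) = 0.0017/(227×29.7) = 2.522×10^-7 K/W
R_total = 0.02921 K/W
Q = ΔT / R_total = 145 / 0.02921

Q ≈ 4960 W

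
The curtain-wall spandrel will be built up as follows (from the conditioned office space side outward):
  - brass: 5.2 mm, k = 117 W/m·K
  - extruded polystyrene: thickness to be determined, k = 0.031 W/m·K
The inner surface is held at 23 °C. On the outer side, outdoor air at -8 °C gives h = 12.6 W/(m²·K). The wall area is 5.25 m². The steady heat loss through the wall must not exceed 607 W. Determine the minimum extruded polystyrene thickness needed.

L ≈ 5.85 mm

Thermal resistances in series:
R_brass = L/(kA) = 0.0052/(117×5.25) = 8.466×10^-6 K/W
R_outer film = 1/(h_o·A) = 1/(12.6×5.25) = 0.01512 K/W
Sum of the known resistances R_other = 0.01513 K/W
Required total resistance R_tot = ΔT/Q_allow = 31/607 = 0.05107 K/W
R_extruded polystyrene = R_tot − R_other = 0.03595 K/W
L = R·k·A = 0.03595×0.031×5.25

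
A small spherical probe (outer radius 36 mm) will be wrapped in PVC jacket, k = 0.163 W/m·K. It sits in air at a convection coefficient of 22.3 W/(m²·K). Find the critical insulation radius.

For a sphere r_cr = 2k/h = 2×0.163/22.3
r_cr = 14.6 mm; since the bare radius (36 mm) is above r_cr, any added insulation will reduce heat loss.

r_cr ≈ 14.6 mm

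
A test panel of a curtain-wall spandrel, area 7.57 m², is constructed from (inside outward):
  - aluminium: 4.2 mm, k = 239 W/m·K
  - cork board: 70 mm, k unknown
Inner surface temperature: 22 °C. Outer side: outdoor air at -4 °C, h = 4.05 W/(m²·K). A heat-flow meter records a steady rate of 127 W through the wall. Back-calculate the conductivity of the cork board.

k ≈ 0.0537 W/(m·K)

Series thermal resistances:
R_aluminium = L/(kA) = 0.0042/(239×7.57) = 2.321×10^-6 K/W
R_outer film = 1/(h_o·A) = 1/(4.05×7.57) = 0.03262 K/W
Sum of known resistances R_other = 0.03262 K/W
Total R = ΔT/Q = 26/127 = 0.2047 K/W
R_cork board = R_total − R_other = 0.1721 K/W
k = L/(R·A) = 0.07/(0.1721×7.57)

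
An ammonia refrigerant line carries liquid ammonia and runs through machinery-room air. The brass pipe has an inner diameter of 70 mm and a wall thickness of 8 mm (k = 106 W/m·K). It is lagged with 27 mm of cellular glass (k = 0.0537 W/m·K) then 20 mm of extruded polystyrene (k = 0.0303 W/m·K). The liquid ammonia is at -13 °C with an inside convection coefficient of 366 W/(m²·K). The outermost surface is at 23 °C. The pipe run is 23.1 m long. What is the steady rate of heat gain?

Radial resistances (cylindrical: R_cond = ln(r_o/r_i)/(2πkL), R_conv = 1/(h·2πrL)):
R_inner film = 1/(h_i·2πr₁L) = 1/(366×2π×0.035×23.1) = 5.378×10^-4 K/W
R_brass pipe wall = ln(43/35)/(2π×106×23.1) = 1.338×10^-5 K/W
R_cellular glass = ln(70/43)/(2π×0.0537×23.1) = 0.06252 K/W
R_extruded polystyrene = ln(90/70)/(2π×0.0303×23.1) = 0.05715 K/W
R_total = 0.1202 K/W
Q = ΔT/R_total = 36/0.1202

Q ≈ 299 W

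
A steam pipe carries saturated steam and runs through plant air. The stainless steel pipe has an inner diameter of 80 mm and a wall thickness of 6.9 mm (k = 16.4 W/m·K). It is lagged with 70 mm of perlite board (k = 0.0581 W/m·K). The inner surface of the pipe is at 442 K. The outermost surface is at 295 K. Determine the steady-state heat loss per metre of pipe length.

q′ ≈ 58.7 W/m

Treating each annulus and film as a series resistance:
R_stainless steel pipe wall = ln(46.9/40)/(2π×16.4×1) = 0.001544 K/W
R_perlite board = ln(116.9/46.9)/(2π×0.0581×1) = 2.502 K/W
R_total = 2.503 K/W
Q = ΔT/R_total = 147/2.503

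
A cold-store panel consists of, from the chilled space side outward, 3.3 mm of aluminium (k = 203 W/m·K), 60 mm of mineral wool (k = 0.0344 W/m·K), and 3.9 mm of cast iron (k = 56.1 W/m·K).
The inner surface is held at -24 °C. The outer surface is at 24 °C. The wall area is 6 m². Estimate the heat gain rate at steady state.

Q ≈ 165 W

Model the wall as resistances in series:
R_aluminium = L/(kA) = 0.0033/(203×6) = 2.709×10^-6 K/W
R_mineral wool = L/(kA) = 0.06/(0.0344×6) = 0.2907 K/W
R_cast iron = L/(kA) = 0.0039/(56.1×6) = 1.159×10^-5 K/W
R_total = 0.2907 K/W
Q = ΔT / R_total = 48 / 0.2907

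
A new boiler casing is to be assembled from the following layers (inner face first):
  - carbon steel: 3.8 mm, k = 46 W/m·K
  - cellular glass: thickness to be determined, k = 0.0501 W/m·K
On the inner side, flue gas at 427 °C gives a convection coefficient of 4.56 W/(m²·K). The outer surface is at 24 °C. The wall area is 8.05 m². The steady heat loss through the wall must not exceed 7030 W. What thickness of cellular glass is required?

L ≈ 12.1 mm

Series thermal resistances:
R_inner film = 1/(h_i·A) = 1/(4.56×8.05) = 0.02724 K/W
R_carbon steel = L/(kA) = 0.0038/(46×8.05) = 1.026×10^-5 K/W
Sum of the known resistances R_other = 0.02725 K/W
Required total resistance R_tot = ΔT/Q_allow = 403/7030 = 0.05733 K/W
R_cellular glass = R_tot − R_other = 0.03007 K/W
L = R·k·A = 0.03007×0.0501×8.05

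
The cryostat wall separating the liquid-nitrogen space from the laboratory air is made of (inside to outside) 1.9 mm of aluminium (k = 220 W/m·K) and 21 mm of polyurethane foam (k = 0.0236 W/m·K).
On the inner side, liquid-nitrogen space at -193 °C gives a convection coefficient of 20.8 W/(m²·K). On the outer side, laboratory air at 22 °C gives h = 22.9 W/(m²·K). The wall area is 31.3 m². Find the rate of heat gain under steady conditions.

Q ≈ 6860 W

Thermal resistances in series:
R_inner film = 1/(h_i·A) = 1/(20.8×31.3) = 0.001536 K/W
R_aluminium = L/(kA) = 0.0019/(220×31.3) = 2.759×10^-7 K/W
R_polyurethane foam = L/(kA) = 0.021/(0.0236×31.3) = 0.02843 K/W
R_outer film = 1/(h_o·A) = 1/(22.9×31.3) = 0.001395 K/W
R_total = 0.03136 K/W
Q = ΔT / R_total = 215 / 0.03136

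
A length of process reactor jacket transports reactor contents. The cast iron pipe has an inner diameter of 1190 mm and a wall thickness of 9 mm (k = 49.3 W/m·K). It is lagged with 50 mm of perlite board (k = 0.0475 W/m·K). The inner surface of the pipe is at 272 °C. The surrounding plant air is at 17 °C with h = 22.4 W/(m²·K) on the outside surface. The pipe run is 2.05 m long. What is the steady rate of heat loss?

Q ≈ 1880 W

Radial resistances (cylindrical: R_cond = ln(r_o/r_i)/(2πkL), R_conv = 1/(h·2πrL)):
R_cast iron pipe wall = ln(604/595)/(2π×49.3×2.05) = 2.364×10^-5 K/W
R_perlite board = ln(654/604)/(2π×0.0475×2.05) = 0.13 K/W
R_outer film = 1/(h_o·2πr_oL) = 1/(22.4×2π×0.654×2.05) = 0.0053 K/W
R_total = 0.1353 K/W
Q = ΔT/R_total = 255/0.1353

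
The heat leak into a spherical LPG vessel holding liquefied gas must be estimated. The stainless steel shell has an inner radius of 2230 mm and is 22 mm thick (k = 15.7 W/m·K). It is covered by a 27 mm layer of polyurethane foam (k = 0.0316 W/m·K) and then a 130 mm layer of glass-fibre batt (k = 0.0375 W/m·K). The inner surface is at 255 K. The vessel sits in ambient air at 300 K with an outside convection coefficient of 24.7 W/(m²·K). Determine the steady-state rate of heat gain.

Spherical conduction: R = (1/r_in − 1/r_out)/(4πk) per layer; series-sum.
R_stainless steel shell = (1/2.23 − 1/2.252)/(4π×15.7) = 2.22×10^-5 K/W
R_polyurethane foam = (1/2.252 − 1/2.279)/(4π×0.0316) = 0.01325 K/W
R_glass-fibre batt = (1/2.279 − 1/2.409)/(4π×0.0375) = 0.05025 K/W
R_outer film = 1/(h·4πr_o²) = 1/(24.7×4π×2.409²) = 5.552×10^-4 K/W
R_total = 0.06407 K/W
Q = ΔT/R_total = 45/0.06407

Q ≈ 702 W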